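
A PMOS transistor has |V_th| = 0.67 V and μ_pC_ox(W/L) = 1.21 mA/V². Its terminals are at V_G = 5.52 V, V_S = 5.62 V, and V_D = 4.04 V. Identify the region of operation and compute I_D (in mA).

V_SG = V_S − V_G = 5.62 − 5.52 = 0.1 V; V_SD = V_S − V_D = 5.62 − 4.04 = 1.58 V.
V_SG = 0.1 V < |V_th| = 0.67 V, so the transistor is in cutoff.

Cutoff; I_D = 0 mA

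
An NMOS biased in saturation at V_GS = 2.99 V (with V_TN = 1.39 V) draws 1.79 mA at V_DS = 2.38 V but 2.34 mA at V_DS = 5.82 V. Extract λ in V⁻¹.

λ = 0.113 V⁻¹

With V_GS fixed, I_D ∝ (1 + λ V_DS) in saturation, so I_D2/I_D1 = (1 + λ V_DS2)/(1 + λ V_DS1).
2.34/1.79 = 1.307 = (1 + 5.82 λ)/(1 + 2.38 λ).
Solving: λ (I_D1 V_DS2 − I_D2 V_DS1) = I_D2 − I_D1, so λ = (2.34 − 1.79) / (1.79 × 5.82 − 2.34 × 2.38) = 0.55 / 4.85 = 0.113 V⁻¹.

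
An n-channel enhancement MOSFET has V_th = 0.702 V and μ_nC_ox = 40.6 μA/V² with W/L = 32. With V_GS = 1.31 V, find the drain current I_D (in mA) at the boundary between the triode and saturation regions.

At the boundary V_DS = V_ov = V_GS − V_th = 1.31 − 0.702 = 0.608 V.
k_n = μ_nC_ox · (W/L) = 1.299 mA/V².
I_D = ½ k_n V_ov² = 0.5 × 1.299 × 0.608² = 0.24 mA.

I_D = 0.240 mA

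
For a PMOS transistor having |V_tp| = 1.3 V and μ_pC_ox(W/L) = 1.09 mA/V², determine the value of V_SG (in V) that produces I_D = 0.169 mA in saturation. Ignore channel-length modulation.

V_SG = 1.86 V

In saturation I_D = ½ k_p (V_SG − |V_tp|)², so V_SG − |V_tp| = √(2 I_D / k_p) = √(2 × 0.169 / 1.09) = 0.557 V.
V_SG = 1.3 + 0.557 = 1.86 V.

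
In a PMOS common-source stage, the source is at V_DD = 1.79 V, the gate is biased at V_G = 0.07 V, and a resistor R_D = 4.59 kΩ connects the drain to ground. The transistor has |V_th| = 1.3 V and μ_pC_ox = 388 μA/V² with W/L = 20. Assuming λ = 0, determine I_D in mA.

V_SG = V_DD − V_G = 1.79 − 0.07 = 1.72 V, so V_ov = 1.72 − 1.3 = 0.42 V.
k_p = μ_pC_ox · (W/L) = 7.76 mA/V².
Assume saturation: I_D = ½ k_p V_ov² = 0.5 × 7.76 × 0.42² = 0.684 mA, giving V_SD = V_DD − I_D R_D = 1.79 − 0.684 × 4.59 = -1.35 V.
But -1.35 V < V_ov = 0.42 V, so the device is actually in triode.
In triode I_D = k_p[V_ov V_SD − ½ V_SD²] and I_D = (V_DD − V_SD)/R_D. Equating: 17.8 V_SD² − 15.96 V_SD + 1.79 = 0, giving V_SD = 0.131 V (the root below V_ov).
I_D = (1.79 − 0.131) / 4.59 = 0.361 mA.

I_D = 0.361 mA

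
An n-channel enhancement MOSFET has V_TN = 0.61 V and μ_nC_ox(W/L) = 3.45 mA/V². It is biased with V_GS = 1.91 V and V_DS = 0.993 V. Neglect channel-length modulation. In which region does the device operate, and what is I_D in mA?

Triode; I_D = 2.75 mA

V_ov = V_GS − V_TN = 1.91 − 0.61 = 1.3 V.
Since V_DS = 0.993 V < V_ov = 1.3 V, the device is in the triode region.
I_D = k_n [V_ov · V_DS − ½ V_DS²] = 3.45 × [1.3 × 0.993 − 0.5 × 0.993²] = 2.75 mA.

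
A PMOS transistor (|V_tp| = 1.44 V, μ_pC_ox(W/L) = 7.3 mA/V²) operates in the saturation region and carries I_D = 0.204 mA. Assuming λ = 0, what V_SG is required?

In saturation I_D = ½ k_p (V_SG − |V_tp|)², so V_SG − |V_tp| = √(2 I_D / k_p) = √(2 × 0.204 / 7.3) = 0.236 V.
V_SG = 1.44 + 0.236 = 1.68 V.

V_SG = 1.68 V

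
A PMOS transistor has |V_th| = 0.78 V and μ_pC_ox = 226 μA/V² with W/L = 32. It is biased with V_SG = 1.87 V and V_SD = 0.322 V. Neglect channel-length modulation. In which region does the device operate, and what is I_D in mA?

Triode; I_D = 2.16 mA

k_p = μ_pC_ox · (W/L) = 7.232 mA/V².
V_ov = V_SG − |V_th| = 1.87 − 0.78 = 1.09 V.
Since V_SD = 0.322 V < V_ov = 1.09 V, the device is in the triode region.
I_D = k_p [V_ov · V_SD − ½ V_SD²] = 7.232 × [1.09 × 0.322 − 0.5 × 0.322²] = 2.16 mA.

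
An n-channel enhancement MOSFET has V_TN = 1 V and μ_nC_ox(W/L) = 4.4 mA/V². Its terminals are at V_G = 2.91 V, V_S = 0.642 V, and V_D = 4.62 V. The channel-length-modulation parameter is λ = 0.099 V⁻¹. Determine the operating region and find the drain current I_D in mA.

V_GS = V_G − V_S = 2.91 − 0.642 = 2.27 V; V_DS = V_D − V_S = 4.62 − 0.642 = 3.98 V.
V_ov = V_GS − V_TN = 2.27 − 1 = 1.27 V.
Since V_DS = 3.98 V ≥ V_ov = 1.27 V, the device is in saturation.
I_D = ½ k_n V_ov² (1 + λ V_DS) = 0.5 × 4.4 × 1.27² × (1 + 0.099 × 3.98) = 4.93 mA.

Saturation; I_D = 4.93 mA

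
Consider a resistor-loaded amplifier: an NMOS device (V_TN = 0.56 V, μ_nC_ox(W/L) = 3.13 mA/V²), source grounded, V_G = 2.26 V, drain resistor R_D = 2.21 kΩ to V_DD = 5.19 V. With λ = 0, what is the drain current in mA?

V_GS = V_G = 2.26 V, so V_ov = 2.26 − 0.56 = 1.7 V.
Assume saturation: I_D = ½ k_n V_ov² = 0.5 × 3.13 × 1.7² = 4.52 mA, giving V_DS = V_DD − I_D R_D = 5.19 − 4.52 × 2.21 = -4.81 V.
But -4.81 V < V_ov = 1.7 V, so the device is actually in triode.
In triode I_D = k_n[V_ov V_DS − ½ V_DS²] and I_D = (V_DD − V_DS)/R_D. Equating: 3.46 V_DS² − 12.76 V_DS + 5.19 = 0, giving V_DS = 0.465 V (the root below V_ov).
I_D = (5.19 − 0.465) / 2.21 = 2.14 mA.

I_D = 2.14 mA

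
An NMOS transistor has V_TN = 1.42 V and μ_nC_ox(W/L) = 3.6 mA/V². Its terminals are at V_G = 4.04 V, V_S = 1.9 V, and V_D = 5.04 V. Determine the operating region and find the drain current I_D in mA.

Saturation; I_D = 0.933 mA

V_GS = V_G − V_S = 4.04 − 1.9 = 2.14 V; V_DS = V_D − V_S = 5.04 − 1.9 = 3.14 V.
V_ov = V_GS − V_TN = 2.14 − 1.42 = 0.72 V.
Since V_DS = 3.14 V ≥ V_ov = 0.72 V, the device is in saturation.
I_D = ½ k_n V_ov² = 0.5 × 3.6 × 0.72² = 0.933 mA.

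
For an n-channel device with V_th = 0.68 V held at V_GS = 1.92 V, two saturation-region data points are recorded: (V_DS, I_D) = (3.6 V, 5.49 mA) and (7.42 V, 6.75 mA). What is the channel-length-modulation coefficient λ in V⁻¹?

λ = 0.0767 V⁻¹

With V_GS fixed, I_D ∝ (1 + λ V_DS) in saturation, so I_D2/I_D1 = (1 + λ V_DS2)/(1 + λ V_DS1).
6.75/5.49 = 1.23 = (1 + 7.42 λ)/(1 + 3.6 λ).
Solving: λ (I_D1 V_DS2 − I_D2 V_DS1) = I_D2 − I_D1, so λ = (6.75 − 5.49) / (5.49 × 7.42 − 6.75 × 3.6) = 1.26 / 16.4 = 0.0767 V⁻¹.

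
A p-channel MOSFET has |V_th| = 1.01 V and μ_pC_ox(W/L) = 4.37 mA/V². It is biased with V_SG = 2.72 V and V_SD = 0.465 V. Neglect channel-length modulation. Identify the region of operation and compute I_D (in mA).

Triode; I_D = 3.00 mA

V_ov = V_SG − |V_th| = 2.72 − 1.01 = 1.71 V.
Since V_SD = 0.465 V < V_ov = 1.71 V, the device is in the triode region.
I_D = k_p [V_ov · V_SD − ½ V_SD²] = 4.37 × [1.71 × 0.465 − 0.5 × 0.465²] = 3 mA.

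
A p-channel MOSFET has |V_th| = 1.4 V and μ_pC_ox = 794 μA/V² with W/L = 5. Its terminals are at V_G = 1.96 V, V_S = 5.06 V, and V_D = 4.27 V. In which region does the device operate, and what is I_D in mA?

Triode; I_D = 4.09 mA

V_SG = V_S − V_G = 5.06 − 1.96 = 3.1 V; V_SD = V_S − V_D = 5.06 − 4.27 = 0.79 V.
k_p = μ_pC_ox · (W/L) = 3.97 mA/V².
V_ov = V_SG − |V_th| = 3.1 − 1.4 = 1.7 V.
Since V_SD = 0.79 V < V_ov = 1.7 V, the device is in the triode region.
I_D = k_p [V_ov · V_SD − ½ V_SD²] = 3.97 × [1.7 × 0.79 − 0.5 × 0.79²] = 4.09 mA.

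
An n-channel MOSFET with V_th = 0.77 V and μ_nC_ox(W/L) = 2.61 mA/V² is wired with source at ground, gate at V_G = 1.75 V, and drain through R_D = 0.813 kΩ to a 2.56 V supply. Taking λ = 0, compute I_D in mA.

V_GS = V_G = 1.75 V, so V_ov = 1.75 − 0.77 = 0.98 V.
Assume saturation: I_D = ½ k_n V_ov² = 0.5 × 2.61 × 0.98² = 1.25 mA, giving V_DS = V_DD − I_D R_D = 2.56 − 1.25 × 0.813 = 1.54 V.
V_DS = 1.54 V ≥ V_ov = 0.98 V, confirming saturation.

I_D = 1.25 mA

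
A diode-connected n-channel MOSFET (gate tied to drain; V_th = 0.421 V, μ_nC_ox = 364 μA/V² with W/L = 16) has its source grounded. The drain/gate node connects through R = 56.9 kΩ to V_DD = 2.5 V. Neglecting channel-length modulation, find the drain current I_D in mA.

With gate tied to drain, V_GS = V_DS ≥ V_GS − V_th, so the device is in saturation.
k_n = μ_nC_ox · (W/L) = 5.824 mA/V².
KCL at the drain: ½ k_n (V_GS − V_th)² = (V_DD − V_GS)/R.
Let x = V_GS − 0.421. Then 166 x² + x − 2.079 = 0, giving x = 0.109 V (positive root), so V_GS = 0.53 V.
I_D = (V_DD − V_GS)/R = (2.5 − 0.53) / 56.9 = 0.0346 mA.

I_D = 0.0346 mA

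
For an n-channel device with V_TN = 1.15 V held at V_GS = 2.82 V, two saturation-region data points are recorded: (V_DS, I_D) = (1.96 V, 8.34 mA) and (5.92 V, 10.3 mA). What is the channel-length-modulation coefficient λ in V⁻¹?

λ = 0.0672 V⁻¹

With V_GS fixed, I_D ∝ (1 + λ V_DS) in saturation, so I_D2/I_D1 = (1 + λ V_DS2)/(1 + λ V_DS1).
10.3/8.34 = 1.235 = (1 + 5.92 λ)/(1 + 1.96 λ).
Solving: λ (I_D1 V_DS2 − I_D2 V_DS1) = I_D2 − I_D1, so λ = (10.3 − 8.34) / (8.34 × 5.92 − 10.3 × 1.96) = 1.96 / 29.2 = 0.0672 V⁻¹.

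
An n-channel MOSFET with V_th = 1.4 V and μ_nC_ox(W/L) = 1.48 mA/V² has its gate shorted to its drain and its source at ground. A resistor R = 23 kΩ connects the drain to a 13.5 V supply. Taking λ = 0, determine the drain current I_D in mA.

With gate tied to drain, V_GS = V_DS ≥ V_GS − V_th, so the device is in saturation.
KCL at the drain: ½ k_n (V_GS − V_th)² = (V_DD − V_GS)/R.
Let x = V_GS − 1.4. Then 17 x² + x − 12.1 = 0, giving x = 0.814 V (positive root), so V_GS = 2.21 V.
I_D = (V_DD − V_GS)/R = (13.5 − 2.21) / 23 = 0.491 mA.

I_D = 0.491 mA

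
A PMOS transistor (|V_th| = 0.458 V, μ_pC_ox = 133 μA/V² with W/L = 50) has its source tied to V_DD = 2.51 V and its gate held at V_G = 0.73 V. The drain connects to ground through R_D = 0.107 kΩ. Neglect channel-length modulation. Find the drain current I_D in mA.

V_SG = V_DD − V_G = 2.51 − 0.73 = 1.78 V, so V_ov = 1.78 − 0.458 = 1.32 V.
k_p = μ_pC_ox · (W/L) = 6.65 mA/V².
Assume saturation: I_D = ½ k_p V_ov² = 0.5 × 6.65 × 1.32² = 5.81 mA, giving V_SD = V_DD − I_D R_D = 2.51 − 5.81 × 0.107 = 1.89 V.
V_SD = 1.89 V ≥ V_ov = 1.32 V, confirming saturation.

I_D = 5.81 mA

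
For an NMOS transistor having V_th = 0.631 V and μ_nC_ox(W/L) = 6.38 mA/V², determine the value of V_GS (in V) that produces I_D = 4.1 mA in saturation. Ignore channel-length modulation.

V_GS = 1.76 V

In saturation I_D = ½ k_n (V_GS − V_th)², so V_GS − V_th = √(2 I_D / k_n) = √(2 × 4.1 / 6.38) = 1.13 V.
V_GS = 0.631 + 1.13 = 1.76 V.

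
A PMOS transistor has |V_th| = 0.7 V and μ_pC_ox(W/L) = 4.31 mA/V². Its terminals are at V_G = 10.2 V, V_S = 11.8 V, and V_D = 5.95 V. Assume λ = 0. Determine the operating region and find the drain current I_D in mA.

V_SG = V_S − V_G = 11.8 − 10.2 = 1.6 V; V_SD = V_S − V_D = 11.8 − 5.95 = 5.85 V.
V_ov = V_SG − |V_th| = 1.6 − 0.7 = 0.9 V.
Since V_SD = 5.85 V ≥ V_ov = 0.9 V, the device is in saturation.
I_D = ½ k_p V_ov² = 0.5 × 4.31 × 0.9² = 1.75 mA.

Saturation; I_D = 1.75 mA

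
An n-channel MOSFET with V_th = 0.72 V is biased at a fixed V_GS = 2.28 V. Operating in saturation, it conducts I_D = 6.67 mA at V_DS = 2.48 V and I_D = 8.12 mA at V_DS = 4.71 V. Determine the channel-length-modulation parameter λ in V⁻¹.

λ = 0.129 V⁻¹

With V_GS fixed, I_D ∝ (1 + λ V_DS) in saturation, so I_D2/I_D1 = (1 + λ V_DS2)/(1 + λ V_DS1).
8.12/6.67 = 1.217 = (1 + 4.71 λ)/(1 + 2.48 λ).
Solving: λ (I_D1 V_DS2 − I_D2 V_DS1) = I_D2 − I_D1, so λ = (8.12 − 6.67) / (6.67 × 4.71 − 8.12 × 2.48) = 1.45 / 11.3 = 0.129 V⁻¹.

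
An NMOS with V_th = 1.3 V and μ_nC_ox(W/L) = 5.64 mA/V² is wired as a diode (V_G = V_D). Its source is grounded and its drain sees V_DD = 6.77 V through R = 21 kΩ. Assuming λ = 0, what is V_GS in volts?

With gate tied to drain, V_GS = V_DS ≥ V_GS − V_th, so the device is in saturation.
KCL at the drain: ½ k_n (V_GS − V_th)² = (V_DD − V_GS)/R.
Let x = V_GS − 1.3. Then 59.2 x² + x − 5.47 = 0, giving x = 0.296 V (positive root), so V_GS = 1.6 V.
I_D = (V_DD − V_GS)/R = (6.77 − 1.6) / 21 = 0.246 mA.

V_GS = 1.60 V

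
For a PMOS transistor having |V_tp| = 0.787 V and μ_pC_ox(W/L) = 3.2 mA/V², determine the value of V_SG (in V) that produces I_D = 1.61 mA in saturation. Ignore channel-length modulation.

In saturation I_D = ½ k_p (V_SG − |V_tp|)², so V_SG − |V_tp| = √(2 I_D / k_p) = √(2 × 1.61 / 3.2) = 1 V.
V_SG = 0.787 + 1 = 1.79 V.

V_SG = 1.79 V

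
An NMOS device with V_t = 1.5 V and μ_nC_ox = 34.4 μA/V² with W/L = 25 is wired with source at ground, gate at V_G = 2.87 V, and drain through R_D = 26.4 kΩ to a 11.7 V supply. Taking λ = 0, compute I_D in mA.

V_GS = V_G = 2.87 V, so V_ov = 2.87 − 1.5 = 1.37 V.
k_n = μ_nC_ox · (W/L) = 0.86 mA/V².
Assume saturation: I_D = ½ k_n V_ov² = 0.5 × 0.86 × 1.37² = 0.807 mA, giving V_DS = V_DD − I_D R_D = 11.7 − 0.807 × 26.4 = -9.61 V.
But -9.61 V < V_ov = 1.37 V, so the device is actually in triode.
In triode I_D = k_n[V_ov V_DS − ½ V_DS²] and I_D = (V_DD − V_DS)/R_D. Equating: 11.4 V_DS² − 32.1 V_DS + 11.7 = 0, giving V_DS = 0.43 V (the root below V_ov).
I_D = (11.7 − 0.43) / 26.4 = 0.427 mA.

I_D = 0.427 mA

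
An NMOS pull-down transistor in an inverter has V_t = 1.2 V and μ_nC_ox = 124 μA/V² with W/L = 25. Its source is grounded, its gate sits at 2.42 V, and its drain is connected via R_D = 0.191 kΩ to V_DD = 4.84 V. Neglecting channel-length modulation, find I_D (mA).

V_GS = V_G = 2.42 V, so V_ov = 2.42 − 1.2 = 1.22 V.
k_n = μ_nC_ox · (W/L) = 3.1 mA/V².
Assume saturation: I_D = ½ k_n V_ov² = 0.5 × 3.1 × 1.22² = 2.31 mA, giving V_DS = V_DD − I_D R_D = 4.84 − 2.31 × 0.191 = 4.4 V.
V_DS = 4.4 V ≥ V_ov = 1.22 V, confirming saturation.

I_D = 2.31 mA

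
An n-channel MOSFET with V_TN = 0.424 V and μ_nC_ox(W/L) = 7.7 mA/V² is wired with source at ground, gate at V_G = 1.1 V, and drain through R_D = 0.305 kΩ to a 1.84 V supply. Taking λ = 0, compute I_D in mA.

I_D = 1.76 mA

V_GS = V_G = 1.1 V, so V_ov = 1.1 − 0.424 = 0.676 V.
Assume saturation: I_D = ½ k_n V_ov² = 0.5 × 7.7 × 0.676² = 1.76 mA, giving V_DS = V_DD − I_D R_D = 1.84 − 1.76 × 0.305 = 1.3 V.
V_DS = 1.3 V ≥ V_ov = 0.676 V, confirming saturation.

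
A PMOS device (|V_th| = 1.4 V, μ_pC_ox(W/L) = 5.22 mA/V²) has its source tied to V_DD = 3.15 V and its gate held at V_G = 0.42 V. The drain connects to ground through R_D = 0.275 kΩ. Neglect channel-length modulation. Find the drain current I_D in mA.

V_SG = V_DD − V_G = 3.15 − 0.42 = 2.73 V, so V_ov = 2.73 − 1.4 = 1.33 V.
Assume saturation: I_D = ½ k_p V_ov² = 0.5 × 5.22 × 1.33² = 4.62 mA, giving V_SD = V_DD − I_D R_D = 3.15 − 4.62 × 0.275 = 1.88 V.
V_SD = 1.88 V ≥ V_ov = 1.33 V, confirming saturation.

I_D = 4.62 mA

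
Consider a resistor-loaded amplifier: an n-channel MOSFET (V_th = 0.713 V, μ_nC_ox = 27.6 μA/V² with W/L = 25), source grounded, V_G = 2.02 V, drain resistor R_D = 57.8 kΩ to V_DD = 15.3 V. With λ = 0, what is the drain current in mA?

I_D = 0.259 mA

V_GS = V_G = 2.02 V, so V_ov = 2.02 − 0.713 = 1.31 V.
k_n = μ_nC_ox · (W/L) = 0.69 mA/V².
Assume saturation: I_D = ½ k_n V_ov² = 0.5 × 0.69 × 1.31² = 0.589 mA, giving V_DS = V_DD − I_D R_D = 15.3 − 0.589 × 57.8 = -18.8 V.
But -18.8 V < V_ov = 1.31 V, so the device is actually in triode.
In triode I_D = k_n[V_ov V_DS − ½ V_DS²] and I_D = (V_DD − V_DS)/R_D. Equating: 19.9 V_DS² − 53.13 V_DS + 15.3 = 0, giving V_DS = 0.329 V (the root below V_ov).
I_D = (15.3 − 0.329) / 57.8 = 0.259 mA.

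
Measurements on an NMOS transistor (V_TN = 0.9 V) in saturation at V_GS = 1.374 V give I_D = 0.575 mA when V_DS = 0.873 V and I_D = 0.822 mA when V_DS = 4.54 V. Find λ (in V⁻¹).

λ = 0.130 V⁻¹

With V_GS fixed, I_D ∝ (1 + λ V_DS) in saturation, so I_D2/I_D1 = (1 + λ V_DS2)/(1 + λ V_DS1).
0.822/0.575 = 1.43 = (1 + 4.54 λ)/(1 + 0.873 λ).
Solving: λ (I_D1 V_DS2 − I_D2 V_DS1) = I_D2 − I_D1, so λ = (0.822 − 0.575) / (0.575 × 4.54 − 0.822 × 0.873) = 0.247 / 1.89 = 0.13 V⁻¹.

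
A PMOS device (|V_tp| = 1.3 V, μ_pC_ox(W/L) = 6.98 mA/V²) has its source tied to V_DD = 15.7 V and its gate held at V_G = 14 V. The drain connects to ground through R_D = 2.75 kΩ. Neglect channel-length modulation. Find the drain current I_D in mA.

V_SG = V_DD − V_G = 15.7 − 14 = 1.7 V, so V_ov = 1.7 − 1.3 = 0.4 V.
Assume saturation: I_D = ½ k_p V_ov² = 0.5 × 6.98 × 0.4² = 0.558 mA, giving V_SD = V_DD − I_D R_D = 15.7 − 0.558 × 2.75 = 14.2 V.
V_SD = 14.2 V ≥ V_ov = 0.4 V, confirming saturation.

I_D = 0.558 mA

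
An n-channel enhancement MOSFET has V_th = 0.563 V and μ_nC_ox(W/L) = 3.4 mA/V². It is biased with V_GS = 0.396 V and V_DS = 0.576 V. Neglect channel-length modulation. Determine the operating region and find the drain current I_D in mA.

Cutoff; I_D = 0 mA

V_GS = 0.396 V < V_th = 0.563 V, so the transistor is in cutoff.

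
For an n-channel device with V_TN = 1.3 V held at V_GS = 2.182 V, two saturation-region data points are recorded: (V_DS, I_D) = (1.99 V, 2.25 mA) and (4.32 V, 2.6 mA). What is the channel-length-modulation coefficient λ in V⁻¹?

λ = 0.0770 V⁻¹

With V_GS fixed, I_D ∝ (1 + λ V_DS) in saturation, so I_D2/I_D1 = (1 + λ V_DS2)/(1 + λ V_DS1).
2.6/2.25 = 1.156 = (1 + 4.32 λ)/(1 + 1.99 λ).
Solving: λ (I_D1 V_DS2 − I_D2 V_DS1) = I_D2 − I_D1, so λ = (2.6 − 2.25) / (2.25 × 4.32 − 2.6 × 1.99) = 0.35 / 4.55 = 0.077 V⁻¹.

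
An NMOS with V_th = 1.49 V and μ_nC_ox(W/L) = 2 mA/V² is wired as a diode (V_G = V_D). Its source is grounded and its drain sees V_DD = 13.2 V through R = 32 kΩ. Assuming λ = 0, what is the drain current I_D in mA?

With gate tied to drain, V_GS = V_DS ≥ V_GS − V_th, so the device is in saturation.
KCL at the drain: ½ k_n (V_GS − V_th)² = (V_DD − V_GS)/R.
Let x = V_GS − 1.49. Then 32 x² + x − 11.71 = 0, giving x = 0.59 V (positive root), so V_GS = 2.08 V.
I_D = (V_DD − V_GS)/R = (13.2 − 2.08) / 32 = 0.348 mA.

I_D = 0.348 mA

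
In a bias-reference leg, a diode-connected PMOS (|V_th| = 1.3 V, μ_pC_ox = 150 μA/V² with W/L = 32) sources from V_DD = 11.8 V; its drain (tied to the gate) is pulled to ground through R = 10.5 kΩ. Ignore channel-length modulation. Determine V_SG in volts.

V_SG = 1.93 V

With gate tied to drain, V_SG = V_SD ≥ V_SG − |V_th|, so the device is in saturation.
k_p = μ_pC_ox · (W/L) = 4.8 mA/V².
KCL at the drain: ½ k_p (V_SG − |V_th|)² = (V_DD − V_SG)/R.
Let x = V_SG − 1.3. Then 25.2 x² + x − 10.5 = 0, giving x = 0.626 V (positive root), so V_SG = 1.93 V.
I_D = (V_DD − V_SG)/R = (11.8 − 1.93) / 10.5 = 0.94 mA.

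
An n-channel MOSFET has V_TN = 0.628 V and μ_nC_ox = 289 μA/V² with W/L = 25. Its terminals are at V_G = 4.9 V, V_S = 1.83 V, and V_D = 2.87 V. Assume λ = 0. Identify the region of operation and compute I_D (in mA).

Triode; I_D = 14.4 mA

V_GS = V_G − V_S = 4.9 − 1.83 = 3.07 V; V_DS = V_D − V_S = 2.87 − 1.83 = 1.04 V.
k_n = μ_nC_ox · (W/L) = 7.225 mA/V².
V_ov = V_GS − V_TN = 3.07 − 0.628 = 2.44 V.
Since V_DS = 1.04 V < V_ov = 2.44 V, the device is in the triode region.
I_D = k_n [V_ov · V_DS − ½ V_DS²] = 7.225 × [2.44 × 1.04 − 0.5 × 1.04²] = 14.4 mA.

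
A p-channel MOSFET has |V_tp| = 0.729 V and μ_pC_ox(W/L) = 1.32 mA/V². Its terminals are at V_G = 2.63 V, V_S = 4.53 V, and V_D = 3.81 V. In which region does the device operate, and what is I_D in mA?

Triode; I_D = 0.771 mA

V_SG = V_S − V_G = 4.53 − 2.63 = 1.9 V; V_SD = V_S − V_D = 4.53 − 3.81 = 0.72 V.
V_ov = V_SG − |V_tp| = 1.9 − 0.729 = 1.17 V.
Since V_SD = 0.72 V < V_ov = 1.17 V, the device is in the triode region.
I_D = k_p [V_ov · V_SD − ½ V_SD²] = 1.32 × [1.17 × 0.72 − 0.5 × 0.72²] = 0.771 mA.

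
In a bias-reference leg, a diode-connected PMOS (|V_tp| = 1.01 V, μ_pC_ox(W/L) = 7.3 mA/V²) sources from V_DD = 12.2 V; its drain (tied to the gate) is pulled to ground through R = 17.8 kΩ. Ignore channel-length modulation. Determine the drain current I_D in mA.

With gate tied to drain, V_SG = V_SD ≥ V_SG − |V_tp|, so the device is in saturation.
KCL at the drain: ½ k_p (V_SG − |V_tp|)² = (V_DD − V_SG)/R.
Let x = V_SG − 1.01. Then 65 x² + x − 11.19 = 0, giving x = 0.407 V (positive root), so V_SG = 1.42 V.
I_D = (V_DD − V_SG)/R = (12.2 − 1.42) / 17.8 = 0.606 mA.

I_D = 0.606 mA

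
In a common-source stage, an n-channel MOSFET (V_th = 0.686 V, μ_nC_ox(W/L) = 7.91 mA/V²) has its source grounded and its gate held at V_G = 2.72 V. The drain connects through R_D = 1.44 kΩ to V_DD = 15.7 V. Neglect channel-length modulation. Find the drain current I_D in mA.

V_GS = V_G = 2.72 V, so V_ov = 2.72 − 0.686 = 2.03 V.
Assume saturation: I_D = ½ k_n V_ov² = 0.5 × 7.91 × 2.03² = 16.4 mA, giving V_DS = V_DD − I_D R_D = 15.7 − 16.4 × 1.44 = -7.86 V.
But -7.86 V < V_ov = 2.03 V, so the device is actually in triode.
In triode I_D = k_n[V_ov V_DS − ½ V_DS²] and I_D = (V_DD − V_DS)/R_D. Equating: 5.7 V_DS² − 24.17 V_DS + 15.7 = 0, giving V_DS = 0.801 V (the root below V_ov).
I_D = (15.7 − 0.801) / 1.44 = 10.3 mA.

I_D = 10.3 mA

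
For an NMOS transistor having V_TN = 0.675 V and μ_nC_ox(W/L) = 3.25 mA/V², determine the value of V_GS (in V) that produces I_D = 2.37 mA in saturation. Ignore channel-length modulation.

In saturation I_D = ½ k_n (V_GS − V_TN)², so V_GS − V_TN = √(2 I_D / k_n) = √(2 × 2.37 / 3.25) = 1.21 V.
V_GS = 0.675 + 1.21 = 1.88 V.

V_GS = 1.88 V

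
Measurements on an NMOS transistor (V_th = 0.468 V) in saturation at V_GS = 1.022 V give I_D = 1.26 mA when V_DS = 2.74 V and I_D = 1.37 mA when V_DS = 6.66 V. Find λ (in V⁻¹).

λ = 0.0237 V⁻¹

With V_GS fixed, I_D ∝ (1 + λ V_DS) in saturation, so I_D2/I_D1 = (1 + λ V_DS2)/(1 + λ V_DS1).
1.37/1.26 = 1.087 = (1 + 6.66 λ)/(1 + 2.74 λ).
Solving: λ (I_D1 V_DS2 − I_D2 V_DS1) = I_D2 − I_D1, so λ = (1.37 − 1.26) / (1.26 × 6.66 − 1.37 × 2.74) = 0.11 / 4.64 = 0.0237 V⁻¹.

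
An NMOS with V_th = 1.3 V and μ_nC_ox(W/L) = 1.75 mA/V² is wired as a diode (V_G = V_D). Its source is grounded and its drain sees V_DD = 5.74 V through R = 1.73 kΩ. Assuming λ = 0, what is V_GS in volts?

With gate tied to drain, V_GS = V_DS ≥ V_GS − V_th, so the device is in saturation.
KCL at the drain: ½ k_n (V_GS − V_th)² = (V_DD − V_GS)/R.
Let x = V_GS − 1.3. Then 1.51 x² + x − 4.44 = 0, giving x = 1.41 V (positive root), so V_GS = 2.71 V.
I_D = (V_DD − V_GS)/R = (5.74 − 2.71) / 1.73 = 1.75 mA.

V_GS = 2.71 V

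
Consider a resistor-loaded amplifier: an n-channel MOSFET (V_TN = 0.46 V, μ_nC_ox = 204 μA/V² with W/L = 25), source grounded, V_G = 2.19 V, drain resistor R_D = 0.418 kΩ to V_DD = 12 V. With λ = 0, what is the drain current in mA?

I_D = 7.63 mA

V_GS = V_G = 2.19 V, so V_ov = 2.19 − 0.46 = 1.73 V.
k_n = μ_nC_ox · (W/L) = 5.1 mA/V².
Assume saturation: I_D = ½ k_n V_ov² = 0.5 × 5.1 × 1.73² = 7.63 mA, giving V_DS = V_DD − I_D R_D = 12 − 7.63 × 0.418 = 8.81 V.
V_DS = 8.81 V ≥ V_ov = 1.73 V, confirming saturation.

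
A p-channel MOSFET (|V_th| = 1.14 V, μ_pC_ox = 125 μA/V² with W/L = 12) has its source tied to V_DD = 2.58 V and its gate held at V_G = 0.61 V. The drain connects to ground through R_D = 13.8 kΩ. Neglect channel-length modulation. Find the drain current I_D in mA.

I_D = 0.176 mA

V_SG = V_DD − V_G = 2.58 − 0.61 = 1.97 V, so V_ov = 1.97 − 1.14 = 0.83 V.
k_p = μ_pC_ox · (W/L) = 1.5 mA/V².
Assume saturation: I_D = ½ k_p V_ov² = 0.5 × 1.5 × 0.83² = 0.517 mA, giving V_SD = V_DD − I_D R_D = 2.58 − 0.517 × 13.8 = -4.55 V.
But -4.55 V < V_ov = 0.83 V, so the device is actually in triode.
In triode I_D = k_p[V_ov V_SD − ½ V_SD²] and I_D = (V_DD − V_SD)/R_D. Equating: 10.4 V_SD² − 18.18 V_SD + 2.58 = 0, giving V_SD = 0.156 V (the root below V_ov).
I_D = (2.58 − 0.156) / 13.8 = 0.176 mA.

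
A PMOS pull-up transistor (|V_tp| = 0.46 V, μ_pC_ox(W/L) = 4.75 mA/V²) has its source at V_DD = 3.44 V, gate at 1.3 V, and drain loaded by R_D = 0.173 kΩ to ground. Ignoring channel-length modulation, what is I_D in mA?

V_SG = V_DD − V_G = 3.44 − 1.3 = 2.14 V, so V_ov = 2.14 − 0.46 = 1.68 V.
Assume saturation: I_D = ½ k_p V_ov² = 0.5 × 4.75 × 1.68² = 6.7 mA, giving V_SD = V_DD − I_D R_D = 3.44 − 6.7 × 0.173 = 2.28 V.
V_SD = 2.28 V ≥ V_ov = 1.68 V, confirming saturation.

I_D = 6.70 mA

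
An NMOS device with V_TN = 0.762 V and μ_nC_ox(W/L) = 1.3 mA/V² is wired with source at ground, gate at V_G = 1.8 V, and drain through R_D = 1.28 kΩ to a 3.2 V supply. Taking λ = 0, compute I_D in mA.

I_D = 0.700 mA

V_GS = V_G = 1.8 V, so V_ov = 1.8 − 0.762 = 1.04 V.
Assume saturation: I_D = ½ k_n V_ov² = 0.5 × 1.3 × 1.04² = 0.7 mA, giving V_DS = V_DD − I_D R_D = 3.2 − 0.7 × 1.28 = 2.3 V.
V_DS = 2.3 V ≥ V_ov = 1.04 V, confirming saturation.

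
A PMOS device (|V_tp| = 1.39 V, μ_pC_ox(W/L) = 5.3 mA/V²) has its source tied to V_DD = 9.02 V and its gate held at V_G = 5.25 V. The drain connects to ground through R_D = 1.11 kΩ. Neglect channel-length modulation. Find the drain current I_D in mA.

I_D = 7.50 mA

V_SG = V_DD − V_G = 9.02 − 5.25 = 3.77 V, so V_ov = 3.77 − 1.39 = 2.38 V.
Assume saturation: I_D = ½ k_p V_ov² = 0.5 × 5.3 × 2.38² = 15 mA, giving V_SD = V_DD − I_D R_D = 9.02 − 15 × 1.11 = -7.64 V.
But -7.64 V < V_ov = 2.38 V, so the device is actually in triode.
In triode I_D = k_p[V_ov V_SD − ½ V_SD²] and I_D = (V_DD − V_SD)/R_D. Equating: 2.94 V_SD² − 15 V_SD + 9.02 = 0, giving V_SD = 0.696 V (the root below V_ov).
I_D = (9.02 − 0.696) / 1.11 = 7.5 mA.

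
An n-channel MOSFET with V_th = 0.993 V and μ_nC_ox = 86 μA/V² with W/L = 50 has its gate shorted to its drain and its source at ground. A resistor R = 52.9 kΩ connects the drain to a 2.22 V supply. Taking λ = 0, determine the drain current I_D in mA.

I_D = 0.0213 mA

With gate tied to drain, V_GS = V_DS ≥ V_GS − V_th, so the device is in saturation.
k_n = μ_nC_ox · (W/L) = 4.3 mA/V².
KCL at the drain: ½ k_n (V_GS − V_th)² = (V_DD − V_GS)/R.
Let x = V_GS − 0.993. Then 114 x² + x − 1.227 = 0, giving x = 0.0996 V (positive root), so V_GS = 1.09 V.
I_D = (V_DD − V_GS)/R = (2.22 − 1.09) / 52.9 = 0.0213 mA.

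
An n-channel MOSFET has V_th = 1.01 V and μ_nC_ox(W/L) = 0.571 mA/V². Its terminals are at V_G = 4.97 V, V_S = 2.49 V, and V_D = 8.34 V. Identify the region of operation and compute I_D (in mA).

V_GS = V_G − V_S = 4.97 − 2.49 = 2.48 V; V_DS = V_D − V_S = 8.34 − 2.49 = 5.85 V.
V_ov = V_GS − V_th = 2.48 − 1.01 = 1.47 V.
Since V_DS = 5.85 V ≥ V_ov = 1.47 V, the device is in saturation.
I_D = ½ k_n V_ov² = 0.5 × 0.571 × 1.47² = 0.617 mA.

Saturation; I_D = 0.617 mA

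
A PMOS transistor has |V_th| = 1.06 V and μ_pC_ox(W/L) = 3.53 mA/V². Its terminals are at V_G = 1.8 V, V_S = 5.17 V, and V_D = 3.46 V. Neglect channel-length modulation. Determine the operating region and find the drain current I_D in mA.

Triode; I_D = 8.78 mA

V_SG = V_S − V_G = 5.17 − 1.8 = 3.37 V; V_SD = V_S − V_D = 5.17 − 3.46 = 1.71 V.
V_ov = V_SG − |V_th| = 3.37 − 1.06 = 2.31 V.
Since V_SD = 1.71 V < V_ov = 2.31 V, the device is in the triode region.
I_D = k_p [V_ov · V_SD − ½ V_SD²] = 3.53 × [2.31 × 1.71 − 0.5 × 1.71²] = 8.78 mA.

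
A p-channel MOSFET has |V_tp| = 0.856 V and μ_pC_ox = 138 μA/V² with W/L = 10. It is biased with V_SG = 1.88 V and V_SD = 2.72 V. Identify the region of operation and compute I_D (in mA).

k_p = μ_pC_ox · (W/L) = 1.38 mA/V².
V_ov = V_SG − |V_tp| = 1.88 − 0.856 = 1.02 V.
Since V_SD = 2.72 V ≥ V_ov = 1.02 V, the device is in saturation.
I_D = ½ k_p V_ov² = 0.5 × 1.38 × 1.02² = 0.724 mA.

Saturation; I_D = 0.724 mA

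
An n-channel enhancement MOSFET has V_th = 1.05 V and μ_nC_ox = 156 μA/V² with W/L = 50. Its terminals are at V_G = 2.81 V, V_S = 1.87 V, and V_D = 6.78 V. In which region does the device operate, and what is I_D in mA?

Cutoff; I_D = 0 mA

V_GS = V_G − V_S = 2.81 − 1.87 = 0.94 V; V_DS = V_D − V_S = 6.78 − 1.87 = 4.91 V.
V_GS = 0.94 V < V_th = 1.05 V, so the transistor is in cutoff.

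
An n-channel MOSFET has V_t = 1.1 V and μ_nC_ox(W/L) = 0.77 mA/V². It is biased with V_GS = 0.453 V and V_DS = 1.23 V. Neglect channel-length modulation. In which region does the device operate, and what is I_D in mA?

V_GS = 0.453 V < V_t = 1.1 V, so the transistor is in cutoff.

Cutoff; I_D = 0 mA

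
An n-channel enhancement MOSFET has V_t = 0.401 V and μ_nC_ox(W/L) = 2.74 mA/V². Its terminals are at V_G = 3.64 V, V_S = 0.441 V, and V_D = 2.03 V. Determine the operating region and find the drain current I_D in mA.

Triode; I_D = 8.72 mA

V_GS = V_G − V_S = 3.64 − 0.441 = 3.2 V; V_DS = V_D − V_S = 2.03 − 0.441 = 1.59 V.
V_ov = V_GS − V_t = 3.2 − 0.401 = 2.8 V.
Since V_DS = 1.59 V < V_ov = 2.8 V, the device is in the triode region.
I_D = k_n [V_ov · V_DS − ½ V_DS²] = 2.74 × [2.8 × 1.59 − 0.5 × 1.59²] = 8.72 mA.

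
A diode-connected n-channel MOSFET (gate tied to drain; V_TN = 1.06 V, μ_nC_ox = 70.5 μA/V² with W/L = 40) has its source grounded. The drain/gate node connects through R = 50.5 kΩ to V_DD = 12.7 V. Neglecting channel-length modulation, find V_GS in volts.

With gate tied to drain, V_GS = V_DS ≥ V_GS − V_TN, so the device is in saturation.
k_n = μ_nC_ox · (W/L) = 2.82 mA/V².
KCL at the drain: ½ k_n (V_GS − V_TN)² = (V_DD − V_GS)/R.
Let x = V_GS − 1.06. Then 71.2 x² + x − 11.64 = 0, giving x = 0.397 V (positive root), so V_GS = 1.46 V.
I_D = (V_DD − V_GS)/R = (12.7 − 1.46) / 50.5 = 0.223 mA.

V_GS = 1.46 V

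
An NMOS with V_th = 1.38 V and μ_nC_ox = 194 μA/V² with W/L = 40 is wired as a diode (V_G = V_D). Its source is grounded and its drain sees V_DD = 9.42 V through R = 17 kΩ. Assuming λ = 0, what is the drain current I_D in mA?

I_D = 0.453 mA

With gate tied to drain, V_GS = V_DS ≥ V_GS − V_th, so the device is in saturation.
k_n = μ_nC_ox · (W/L) = 7.76 mA/V².
KCL at the drain: ½ k_n (V_GS − V_th)² = (V_DD − V_GS)/R.
Let x = V_GS − 1.38. Then 66 x² + x − 8.04 = 0, giving x = 0.342 V (positive root), so V_GS = 1.72 V.
I_D = (V_DD − V_GS)/R = (9.42 − 1.72) / 17 = 0.453 mA.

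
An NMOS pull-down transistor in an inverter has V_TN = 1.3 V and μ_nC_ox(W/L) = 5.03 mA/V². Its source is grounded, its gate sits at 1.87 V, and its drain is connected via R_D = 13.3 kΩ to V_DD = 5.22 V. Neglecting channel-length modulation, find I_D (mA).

I_D = 0.381 mA

V_GS = V_G = 1.87 V, so V_ov = 1.87 − 1.3 = 0.57 V.
Assume saturation: I_D = ½ k_n V_ov² = 0.5 × 5.03 × 0.57² = 0.817 mA, giving V_DS = V_DD − I_D R_D = 5.22 − 0.817 × 13.3 = -5.65 V.
But -5.65 V < V_ov = 0.57 V, so the device is actually in triode.
In triode I_D = k_n[V_ov V_DS − ½ V_DS²] and I_D = (V_DD − V_DS)/R_D. Equating: 33.4 V_DS² − 39.13 V_DS + 5.22 = 0, giving V_DS = 0.154 V (the root below V_ov).
I_D = (5.22 − 0.154) / 13.3 = 0.381 mA.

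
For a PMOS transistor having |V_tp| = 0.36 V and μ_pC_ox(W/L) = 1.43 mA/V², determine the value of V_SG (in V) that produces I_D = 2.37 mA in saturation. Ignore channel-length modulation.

V_SG = 2.18 V

In saturation I_D = ½ k_p (V_SG − |V_tp|)², so V_SG − |V_tp| = √(2 I_D / k_p) = √(2 × 2.37 / 1.43) = 1.82 V.
V_SG = 0.36 + 1.82 = 2.18 V.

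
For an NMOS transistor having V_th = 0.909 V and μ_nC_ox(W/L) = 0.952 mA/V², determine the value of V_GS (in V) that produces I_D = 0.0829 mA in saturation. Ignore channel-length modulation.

In saturation I_D = ½ k_n (V_GS − V_th)², so V_GS − V_th = √(2 I_D / k_n) = √(2 × 0.0829 / 0.952) = 0.417 V.
V_GS = 0.909 + 0.417 = 1.33 V.

V_GS = 1.33 V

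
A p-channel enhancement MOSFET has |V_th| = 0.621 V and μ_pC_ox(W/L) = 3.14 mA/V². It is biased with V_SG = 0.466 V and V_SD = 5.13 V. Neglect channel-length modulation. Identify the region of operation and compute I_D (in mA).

V_SG = 0.466 V < |V_th| = 0.621 V, so the transistor is in cutoff.

Cutoff; I_D = 0 mA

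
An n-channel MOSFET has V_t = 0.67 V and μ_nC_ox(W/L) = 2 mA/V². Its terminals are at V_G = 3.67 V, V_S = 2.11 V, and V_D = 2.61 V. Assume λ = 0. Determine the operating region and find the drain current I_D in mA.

V_GS = V_G − V_S = 3.67 − 2.11 = 1.56 V; V_DS = V_D − V_S = 2.61 − 2.11 = 0.5 V.
V_ov = V_GS − V_t = 1.56 − 0.67 = 0.89 V.
Since V_DS = 0.5 V < V_ov = 0.89 V, the device is in the triode region.
I_D = k_n [V_ov · V_DS − ½ V_DS²] = 2 × [0.89 × 0.5 − 0.5 × 0.5²] = 0.64 mA.

Triode; I_D = 0.640 mA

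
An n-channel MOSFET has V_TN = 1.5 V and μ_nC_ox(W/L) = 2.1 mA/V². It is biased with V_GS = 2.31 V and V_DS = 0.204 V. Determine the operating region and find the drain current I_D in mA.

V_ov = V_GS − V_TN = 2.31 − 1.5 = 0.81 V.
Since V_DS = 0.204 V < V_ov = 0.81 V, the device is in the triode region.
I_D = k_n [V_ov · V_DS − ½ V_DS²] = 2.1 × [0.81 × 0.204 − 0.5 × 0.204²] = 0.303 mA.

Triode; I_D = 0.303 mA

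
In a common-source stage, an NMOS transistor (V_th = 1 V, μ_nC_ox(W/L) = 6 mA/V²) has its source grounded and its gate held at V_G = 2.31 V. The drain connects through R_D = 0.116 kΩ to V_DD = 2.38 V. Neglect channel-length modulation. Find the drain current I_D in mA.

I_D = 5.15 mA

V_GS = V_G = 2.31 V, so V_ov = 2.31 − 1 = 1.31 V.
Assume saturation: I_D = ½ k_n V_ov² = 0.5 × 6 × 1.31² = 5.15 mA, giving V_DS = V_DD − I_D R_D = 2.38 − 5.15 × 0.116 = 1.78 V.
V_DS = 1.78 V ≥ V_ov = 1.31 V, confirming saturation.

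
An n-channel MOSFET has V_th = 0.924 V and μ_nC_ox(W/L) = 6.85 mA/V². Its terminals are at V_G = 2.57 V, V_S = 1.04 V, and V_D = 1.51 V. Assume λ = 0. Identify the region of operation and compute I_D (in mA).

V_GS = V_G − V_S = 2.57 − 1.04 = 1.53 V; V_DS = V_D − V_S = 1.51 − 1.04 = 0.47 V.
V_ov = V_GS − V_th = 1.53 − 0.924 = 0.606 V.
Since V_DS = 0.47 V < V_ov = 0.606 V, the device is in the triode region.
I_D = k_n [V_ov · V_DS − ½ V_DS²] = 6.85 × [0.606 × 0.47 − 0.5 × 0.47²] = 1.19 mA.

Triode; I_D = 1.19 mA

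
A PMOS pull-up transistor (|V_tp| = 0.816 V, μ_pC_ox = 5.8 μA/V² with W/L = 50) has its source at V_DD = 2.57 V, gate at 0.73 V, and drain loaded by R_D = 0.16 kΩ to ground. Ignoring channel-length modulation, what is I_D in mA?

V_SG = V_DD − V_G = 2.57 − 0.73 = 1.84 V, so V_ov = 1.84 − 0.816 = 1.02 V.
k_p = μ_pC_ox · (W/L) = 0.29 mA/V².
Assume saturation: I_D = ½ k_p V_ov² = 0.5 × 0.29 × 1.02² = 0.152 mA, giving V_SD = V_DD − I_D R_D = 2.57 − 0.152 × 0.16 = 2.55 V.
V_SD = 2.55 V ≥ V_ov = 1.02 V, confirming saturation.

I_D = 0.152 mA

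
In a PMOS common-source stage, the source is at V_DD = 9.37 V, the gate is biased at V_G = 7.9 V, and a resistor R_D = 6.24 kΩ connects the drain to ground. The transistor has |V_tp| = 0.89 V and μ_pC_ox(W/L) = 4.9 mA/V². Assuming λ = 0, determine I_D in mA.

V_SG = V_DD − V_G = 9.37 − 7.9 = 1.47 V, so V_ov = 1.47 − 0.89 = 0.58 V.
Assume saturation: I_D = ½ k_p V_ov² = 0.5 × 4.9 × 0.58² = 0.824 mA, giving V_SD = V_DD − I_D R_D = 9.37 − 0.824 × 6.24 = 4.23 V.
V_SD = 4.23 V ≥ V_ov = 0.58 V, confirming saturation.

I_D = 0.824 mA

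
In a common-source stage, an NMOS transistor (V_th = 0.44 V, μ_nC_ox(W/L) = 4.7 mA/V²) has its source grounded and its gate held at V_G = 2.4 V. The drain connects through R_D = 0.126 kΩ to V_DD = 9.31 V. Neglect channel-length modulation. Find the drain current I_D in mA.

V_GS = V_G = 2.4 V, so V_ov = 2.4 − 0.44 = 1.96 V.
Assume saturation: I_D = ½ k_n V_ov² = 0.5 × 4.7 × 1.96² = 9.03 mA, giving V_DS = V_DD − I_D R_D = 9.31 − 9.03 × 0.126 = 8.17 V.
V_DS = 8.17 V ≥ V_ov = 1.96 V, confirming saturation.

I_D = 9.03 mA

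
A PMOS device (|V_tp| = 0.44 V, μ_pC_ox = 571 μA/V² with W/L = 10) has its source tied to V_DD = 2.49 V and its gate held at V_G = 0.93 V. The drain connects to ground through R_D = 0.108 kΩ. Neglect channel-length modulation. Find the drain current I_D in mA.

I_D = 3.58 mA

V_SG = V_DD − V_G = 2.49 − 0.93 = 1.56 V, so V_ov = 1.56 − 0.44 = 1.12 V.
k_p = μ_pC_ox · (W/L) = 5.71 mA/V².
Assume saturation: I_D = ½ k_p V_ov² = 0.5 × 5.71 × 1.12² = 3.58 mA, giving V_SD = V_DD − I_D R_D = 2.49 − 3.58 × 0.108 = 2.1 V.
V_SD = 2.1 V ≥ V_ov = 1.12 V, confirming saturation.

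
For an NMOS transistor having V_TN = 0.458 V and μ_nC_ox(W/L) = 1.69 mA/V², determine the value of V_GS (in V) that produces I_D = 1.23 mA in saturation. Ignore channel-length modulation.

V_GS = 1.66 V

In saturation I_D = ½ k_n (V_GS − V_TN)², so V_GS − V_TN = √(2 I_D / k_n) = √(2 × 1.23 / 1.69) = 1.21 V.
V_GS = 0.458 + 1.21 = 1.66 V.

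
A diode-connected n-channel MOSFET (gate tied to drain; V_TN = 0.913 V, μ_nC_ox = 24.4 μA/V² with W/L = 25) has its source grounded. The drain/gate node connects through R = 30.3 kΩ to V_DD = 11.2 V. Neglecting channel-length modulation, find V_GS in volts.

V_GS = 1.92 V

With gate tied to drain, V_GS = V_DS ≥ V_GS − V_TN, so the device is in saturation.
k_n = μ_nC_ox · (W/L) = 0.61 mA/V².
KCL at the drain: ½ k_n (V_GS − V_TN)² = (V_DD − V_GS)/R.
Let x = V_GS − 0.913. Then 9.24 x² + x − 10.29 = 0, giving x = 1 V (positive root), so V_GS = 1.92 V.
I_D = (V_DD − V_GS)/R = (11.2 − 1.92) / 30.3 = 0.306 mA.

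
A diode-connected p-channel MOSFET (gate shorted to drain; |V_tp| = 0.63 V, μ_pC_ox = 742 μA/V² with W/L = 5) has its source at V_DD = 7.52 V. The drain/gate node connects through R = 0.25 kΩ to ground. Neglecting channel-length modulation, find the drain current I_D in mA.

I_D = 15.9 mA

With gate tied to drain, V_SG = V_SD ≥ V_SG − |V_tp|, so the device is in saturation.
k_p = μ_pC_ox · (W/L) = 3.71 mA/V².
KCL at the drain: ½ k_p (V_SG − |V_tp|)² = (V_DD − V_SG)/R.
Let x = V_SG − 0.63. Then 0.464 x² + x − 6.89 = 0, giving x = 2.92 V (positive root), so V_SG = 3.55 V.
I_D = (V_DD − V_SG)/R = (7.52 − 3.55) / 0.25 = 15.9 mA.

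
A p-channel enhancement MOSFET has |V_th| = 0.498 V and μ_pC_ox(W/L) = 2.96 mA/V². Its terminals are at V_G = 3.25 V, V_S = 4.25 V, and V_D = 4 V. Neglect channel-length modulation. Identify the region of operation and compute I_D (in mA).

Triode; I_D = 0.279 mA

V_SG = V_S − V_G = 4.25 − 3.25 = 1 V; V_SD = V_S − V_D = 4.25 − 4 = 0.25 V.
V_ov = V_SG − |V_th| = 1 − 0.498 = 0.502 V.
Since V_SD = 0.25 V < V_ov = 0.502 V, the device is in the triode region.
I_D = k_p [V_ov · V_SD − ½ V_SD²] = 2.96 × [0.502 × 0.25 − 0.5 × 0.25²] = 0.279 mA.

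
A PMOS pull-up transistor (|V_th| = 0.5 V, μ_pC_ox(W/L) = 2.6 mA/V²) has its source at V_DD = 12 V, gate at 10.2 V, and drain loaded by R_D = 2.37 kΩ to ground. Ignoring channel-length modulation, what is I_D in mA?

V_SG = V_DD − V_G = 12 − 10.2 = 1.8 V, so V_ov = 1.8 − 0.5 = 1.3 V.
Assume saturation: I_D = ½ k_p V_ov² = 0.5 × 2.6 × 1.3² = 2.2 mA, giving V_SD = V_DD − I_D R_D = 12 − 2.2 × 2.37 = 6.79 V.
V_SD = 6.79 V ≥ V_ov = 1.3 V, confirming saturation.

I_D = 2.20 mA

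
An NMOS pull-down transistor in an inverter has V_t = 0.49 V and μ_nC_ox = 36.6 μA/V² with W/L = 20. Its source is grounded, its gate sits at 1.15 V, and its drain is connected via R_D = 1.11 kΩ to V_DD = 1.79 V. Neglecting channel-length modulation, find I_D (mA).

I_D = 0.159 mA

V_GS = V_G = 1.15 V, so V_ov = 1.15 − 0.49 = 0.66 V.
k_n = μ_nC_ox · (W/L) = 0.732 mA/V².
Assume saturation: I_D = ½ k_n V_ov² = 0.5 × 0.732 × 0.66² = 0.159 mA, giving V_DS = V_DD − I_D R_D = 1.79 − 0.159 × 1.11 = 1.61 V.
V_DS = 1.61 V ≥ V_ov = 0.66 V, confirming saturation.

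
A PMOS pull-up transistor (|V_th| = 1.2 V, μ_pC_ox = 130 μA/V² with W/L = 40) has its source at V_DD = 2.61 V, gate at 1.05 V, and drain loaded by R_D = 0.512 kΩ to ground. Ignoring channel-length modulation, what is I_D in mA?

I_D = 0.337 mA

V_SG = V_DD − V_G = 2.61 − 1.05 = 1.56 V, so V_ov = 1.56 − 1.2 = 0.36 V.
k_p = μ_pC_ox · (W/L) = 5.2 mA/V².
Assume saturation: I_D = ½ k_p V_ov² = 0.5 × 5.2 × 0.36² = 0.337 mA, giving V_SD = V_DD − I_D R_D = 2.61 − 0.337 × 0.512 = 2.44 V.
V_SD = 2.44 V ≥ V_ov = 0.36 V, confirming saturation.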